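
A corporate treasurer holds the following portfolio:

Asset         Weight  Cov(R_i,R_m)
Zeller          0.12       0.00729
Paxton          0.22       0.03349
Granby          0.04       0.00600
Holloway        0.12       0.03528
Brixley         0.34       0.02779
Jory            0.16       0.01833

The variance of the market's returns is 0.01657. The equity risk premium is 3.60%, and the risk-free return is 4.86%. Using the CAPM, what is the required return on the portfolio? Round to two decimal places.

β_Zeller = 0.00729 / 0.01657 = 0.4400
β_Paxton = 0.03349 / 0.01657 = 2.0211
β_Granby = 0.00600 / 0.01657 = 0.3621
β_Holloway = 0.03528 / 0.01657 = 2.1291
β_Brixley = 0.02779 / 0.01657 = 1.6771
β_Jory = 0.01833 / 0.01657 = 1.1062
β_P = Σ w_i β_i = 0.12×0.4400 + 0.22×2.0211 + 0.04×0.3621 + 0.12×2.1291 + 0.34×1.6771 + 0.16×1.1062 = 1.5146
E(R_P) = R_f + β_P × MRP = 4.86% + 1.5146 × 3.60% = 10.31%

10.31%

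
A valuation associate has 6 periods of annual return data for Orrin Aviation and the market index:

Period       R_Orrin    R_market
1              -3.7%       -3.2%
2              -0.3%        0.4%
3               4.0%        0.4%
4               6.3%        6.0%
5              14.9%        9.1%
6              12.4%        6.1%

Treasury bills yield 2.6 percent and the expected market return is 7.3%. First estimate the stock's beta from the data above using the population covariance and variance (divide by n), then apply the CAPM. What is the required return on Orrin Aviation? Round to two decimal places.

Mean R_i = (-3.7 − 0.3 + 4.0 + 6.3 + 14.9 + 12.4) / 6 = 5.6000%
Mean R_m = (-3.2 + 0.4 + 0.4 + 6.0 + 9.1 + 6.1) / 6 = 3.1333%
Σ(R_i − R̄_i)(R_m − R̄_m) = 157.0700  ⇒  Cov = 157.0700 / 6 = 26.1783
Σ(R_m − R̄_m)² = 107.6733  ⇒  Var(R_m) = 107.6733 / 6 = 17.9456
β = Cov / Var(R_m) = 26.1783 / 17.9456 = 1.4588
MRP = 7.3% − 2.6% = 4.70%
E(R) = R_f + β × MRP = 2.6% + 1.4588 × 4.7% = 9.46%

9.46%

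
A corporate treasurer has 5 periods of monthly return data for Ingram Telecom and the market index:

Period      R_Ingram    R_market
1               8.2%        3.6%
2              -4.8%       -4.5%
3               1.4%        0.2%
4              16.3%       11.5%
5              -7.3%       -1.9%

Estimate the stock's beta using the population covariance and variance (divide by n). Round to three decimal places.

Mean R_i = (8.2 − 4.8 + 1.4 + 16.3 − 7.3) / 5 = 2.7600%
Mean R_m = (3.6 − 4.5 + 0.2 + 11.5 − 1.9) / 5 = 1.7800%
Σ(R_i − R̄_i)(R_m − R̄_m) = 228.1560  ⇒  Cov = 228.1560 / 5 = 45.6312
Σ(R_m − R̄_m)² = 153.2680  ⇒  Var(R_m) = 153.2680 / 5 = 30.6536
β = Cov / Var(R_m) = 45.6312 / 30.6536 = 1.4886

1.489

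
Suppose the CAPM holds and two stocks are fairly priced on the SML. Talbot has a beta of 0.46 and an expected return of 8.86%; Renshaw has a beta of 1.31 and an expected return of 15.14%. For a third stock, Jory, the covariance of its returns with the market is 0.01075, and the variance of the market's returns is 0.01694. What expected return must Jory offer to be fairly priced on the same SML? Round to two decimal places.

MRP = (15.14% − 8.86%) / (1.31 − 0.46) = 7.3882%
R_f = 8.86% − 0.46 × 7.3882% = 5.4614%
β_Jory = Cov / Var(R_m) = 0.01075 / 0.01694 = 0.6346
E(R_Jory) = R_f + β × MRP = 5.4614% + 0.6346 × 7.3882% = 10.15%

10.15%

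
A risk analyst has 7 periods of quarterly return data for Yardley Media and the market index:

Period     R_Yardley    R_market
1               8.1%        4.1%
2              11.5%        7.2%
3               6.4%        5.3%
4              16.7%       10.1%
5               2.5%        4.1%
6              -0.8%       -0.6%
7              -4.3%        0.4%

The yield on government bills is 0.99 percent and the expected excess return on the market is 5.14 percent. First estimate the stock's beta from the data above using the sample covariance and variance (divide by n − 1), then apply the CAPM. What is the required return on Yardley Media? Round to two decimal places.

Mean R_i = (8.1 + 11.5 + 6.4 + 16.7 + 2.5 − 0.8 − 4.3) / 7 = 5.7286%
Mean R_m = (4.1 + 7.2 + 5.3 + 10.1 + 4.1 − 0.6 + 0.4) / 7 = 4.3714%
Σ(R_i − R̄_i)(R_m − R̄_m) = 152.3157  ⇒  Cov = 152.3157 / 6 = 25.3860
Σ(R_m − R̄_m)² = 82.3143  ⇒  Var(R_m) = 82.3143 / 6 = 13.7191
β = Cov / Var(R_m) = 25.3860 / 13.7191 = 1.8504
E(R) = R_f + β × MRP = 0.99% + 1.8504 × 5.14% = 10.50%

10.50%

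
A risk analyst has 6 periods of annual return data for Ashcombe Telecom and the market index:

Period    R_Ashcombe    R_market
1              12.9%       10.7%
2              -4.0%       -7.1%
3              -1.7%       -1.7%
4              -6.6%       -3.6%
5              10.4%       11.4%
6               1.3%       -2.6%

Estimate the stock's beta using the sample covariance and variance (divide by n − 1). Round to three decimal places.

Mean R_i = (12.9 − 4.0 − 1.7 − 6.6 + 10.4 + 1.3) / 6 = 2.0500%
Mean R_m = (10.7 − 7.1 − 1.7 − 3.6 + 11.4 − 2.6) / 6 = 1.1833%
Σ(R_i − R̄_i)(R_m − R̄_m) = 293.7050  ⇒  Cov = 293.7050 / 5 = 58.7410
Σ(R_m − R̄_m)² = 309.0683  ⇒  Var(R_m) = 309.0683 / 5 = 61.8137
β = Cov / Var(R_m) = 58.7410 / 61.8137 = 0.9503

0.950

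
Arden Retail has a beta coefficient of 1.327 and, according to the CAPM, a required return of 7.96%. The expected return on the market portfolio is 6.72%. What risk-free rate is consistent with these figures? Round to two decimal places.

2.93%

E(R) = R_f + β(E(R_m) − R_f) = R_f(1 − β) + β·E(R_m)
7.96% = R_f × (1 − 1.327) + 1.327 × 6.72%
7.96% = R_f × -0.327 + 8.91744%
R_f = (7.96% − 8.91744%) / -0.327 = 2.93%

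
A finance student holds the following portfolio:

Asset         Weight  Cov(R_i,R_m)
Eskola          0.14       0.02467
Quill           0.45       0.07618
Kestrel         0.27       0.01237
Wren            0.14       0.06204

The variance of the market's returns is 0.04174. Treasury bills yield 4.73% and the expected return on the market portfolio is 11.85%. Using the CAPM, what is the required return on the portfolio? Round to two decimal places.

β_Eskola = 0.02467 / 0.04174 = 0.5910
β_Quill = 0.07618 / 0.04174 = 1.8251
β_Kestrel = 0.01237 / 0.04174 = 0.2964
β_Wren = 0.06204 / 0.04174 = 1.4863
β_P = Σ w_i β_i = 0.14×0.5910 + 0.45×1.8251 + 0.27×0.2964 + 0.14×1.4863 = 1.1921
MRP = 11.85% − 4.73% = 7.12%
E(R_P) = R_f + β_P × MRP = 4.73% + 1.1921 × 7.12% = 13.22%

13.22%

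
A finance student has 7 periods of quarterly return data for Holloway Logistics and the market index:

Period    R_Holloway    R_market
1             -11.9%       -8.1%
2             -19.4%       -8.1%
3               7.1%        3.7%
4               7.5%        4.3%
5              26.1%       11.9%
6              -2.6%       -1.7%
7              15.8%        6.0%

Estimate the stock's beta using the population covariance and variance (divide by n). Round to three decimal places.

Mean R_i = (-11.9 − 19.4 + 7.1 + 7.5 + 26.1 − 2.6 + 15.8) / 7 = 3.2286%
Mean R_m = (-8.1 − 8.1 + 3.7 + 4.3 + 11.9 − 1.7 + 6.0) / 7 = 1.1429%
Σ(R_i − R̄_i)(R_m − R̄_m) = 696.0314  ⇒  Cov = 696.0314 / 7 = 99.4331
Σ(R_m − R̄_m)² = 334.7571  ⇒  Var(R_m) = 334.7571 / 7 = 47.8224
β = Cov / Var(R_m) = 99.4331 / 47.8224 = 2.0792

2.079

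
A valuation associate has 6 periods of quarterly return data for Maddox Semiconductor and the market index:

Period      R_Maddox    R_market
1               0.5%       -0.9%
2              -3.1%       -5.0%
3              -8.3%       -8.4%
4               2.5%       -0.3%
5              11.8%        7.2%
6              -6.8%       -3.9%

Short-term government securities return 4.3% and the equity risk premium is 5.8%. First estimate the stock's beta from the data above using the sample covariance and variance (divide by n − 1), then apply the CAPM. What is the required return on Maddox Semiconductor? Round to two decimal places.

12.01%

Mean R_i = (0.5 − 3.1 − 8.3 + 2.5 + 11.8 − 6.8) / 6 = -0.5667%
Mean R_m = (-0.9 − 5.0 − 8.4 − 0.3 + 7.2 − 3.9) / 6 = -1.8833%
Σ(R_i − R̄_i)(R_m − R̄_m) = 189.0967  ⇒  Cov = 189.0967 / 5 = 37.8193
Σ(R_m − R̄_m)² = 142.2283  ⇒  Var(R_m) = 142.2283 / 5 = 28.4457
β = Cov / Var(R_m) = 37.8193 / 28.4457 = 1.3295
E(R) = R_f + β × MRP = 4.3% + 1.3295 × 5.8% = 12.01%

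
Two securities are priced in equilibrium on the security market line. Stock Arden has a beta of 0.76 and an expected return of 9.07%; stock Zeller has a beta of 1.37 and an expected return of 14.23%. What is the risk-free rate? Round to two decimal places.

2.64%

Both satisfy E(R) = R_f + β·MRP, so the slope of the SML is
MRP = (14.23% − 9.07%) / (1.37 − 0.76) = 5.16% / 0.61 = 8.4590%
R_f = E(R_Arden) − β_Arden·MRP = 9.07% − 0.76 × 8.4590% = 2.6412%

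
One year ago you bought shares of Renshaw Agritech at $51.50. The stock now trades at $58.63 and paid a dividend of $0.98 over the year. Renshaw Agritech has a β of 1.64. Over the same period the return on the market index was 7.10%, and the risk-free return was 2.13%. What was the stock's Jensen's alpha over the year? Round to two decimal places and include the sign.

Realised HPR = (P1 + D1 − P0) / P0 = (58.63 + 0.98 − 51.50) / 51.50 = 8.11 / 51.50 = 15.7476%
MRP = 7.10% − 2.13% = 4.97%
CAPM required = R_f + β·MRP = 2.13% + 1.64 × 4.97% = 10.2808%
α = realised − required = 15.7476% − 10.2808% = +5.47%

+5.47%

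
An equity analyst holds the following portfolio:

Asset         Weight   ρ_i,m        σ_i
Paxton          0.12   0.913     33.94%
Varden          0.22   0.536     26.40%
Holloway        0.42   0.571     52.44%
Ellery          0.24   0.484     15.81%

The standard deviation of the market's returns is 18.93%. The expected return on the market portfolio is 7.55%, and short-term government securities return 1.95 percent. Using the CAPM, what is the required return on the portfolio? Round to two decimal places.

8.23%

β_Paxton = 0.913 × 33.94% / 18.93% = 1.6369
β_Varden = 0.536 × 26.40% / 18.93% = 0.7475
β_Holloway = 0.571 × 52.44% / 18.93% = 1.5818
β_Ellery = 0.484 × 15.81% / 18.93% = 0.4042
β_P = Σ w_i β_i = 0.12×1.6369 + 0.22×0.7475 + 0.42×1.5818 + 0.24×0.4042 = 1.1222
MRP = 7.55% − 1.95% = 5.60%
E(R_P) = R_f + β_P × MRP = 1.95% + 1.1222 × 5.60% = 8.23%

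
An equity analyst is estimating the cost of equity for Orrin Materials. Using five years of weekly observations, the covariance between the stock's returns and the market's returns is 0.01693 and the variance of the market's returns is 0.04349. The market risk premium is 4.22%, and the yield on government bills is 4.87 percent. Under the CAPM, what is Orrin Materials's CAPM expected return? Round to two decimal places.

β = Cov(R_i, R_m) / Var(R_m) = 0.01693 / 0.04349 = 0.3893
E(R) = R_f + β × MRP = 4.87% + 0.3893 × 4.22% = 6.51%

6.51%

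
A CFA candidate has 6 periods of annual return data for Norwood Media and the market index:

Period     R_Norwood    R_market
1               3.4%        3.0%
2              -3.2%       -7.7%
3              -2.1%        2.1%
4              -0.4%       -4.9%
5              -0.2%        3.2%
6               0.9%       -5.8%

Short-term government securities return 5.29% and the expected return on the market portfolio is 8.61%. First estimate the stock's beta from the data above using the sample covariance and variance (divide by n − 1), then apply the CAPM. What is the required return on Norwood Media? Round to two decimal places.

5.93%

Mean R_i = (3.4 − 3.2 − 2.1 − 0.4 − 0.2 + 0.9) / 6 = -0.2667%
Mean R_m = (3.0 − 7.7 + 2.1 − 4.9 + 3.2 − 5.8) / 6 = -1.6833%
Σ(R_i − R̄_i)(R_m − R̄_m) = 23.8367  ⇒  Cov = 23.8367 / 5 = 4.7673
Σ(R_m − R̄_m)² = 123.5883  ⇒  Var(R_m) = 123.5883 / 5 = 24.7177
β = Cov / Var(R_m) = 4.7673 / 24.7177 = 0.1929
MRP = 8.61% − 5.29% = 3.32%
E(R) = R_f + β × MRP = 5.29% + 0.1929 × 3.32% = 5.93%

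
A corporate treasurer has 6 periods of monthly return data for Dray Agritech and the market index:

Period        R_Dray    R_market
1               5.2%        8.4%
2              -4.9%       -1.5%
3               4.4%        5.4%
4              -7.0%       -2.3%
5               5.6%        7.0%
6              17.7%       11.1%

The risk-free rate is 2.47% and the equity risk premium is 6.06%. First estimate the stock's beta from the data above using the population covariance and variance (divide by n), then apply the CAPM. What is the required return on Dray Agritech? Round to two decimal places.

Mean R_i = (5.2 − 4.9 + 4.4 − 7.0 + 5.6 + 17.7) / 6 = 3.5000%
Mean R_m = (8.4 − 1.5 + 5.4 − 2.3 + 7.0 + 11.1) / 6 = 4.6833%
Σ(R_i − R̄_i)(R_m − R̄_m) = 228.2100  ⇒  Cov = 228.2100 / 6 = 38.0350
Σ(R_m − R̄_m)² = 147.8683  ⇒  Var(R_m) = 147.8683 / 6 = 24.6447
β = Cov / Var(R_m) = 38.0350 / 24.6447 = 1.5433
E(R) = R_f + β × MRP = 2.47% + 1.5433 × 6.06% = 11.82%

11.82%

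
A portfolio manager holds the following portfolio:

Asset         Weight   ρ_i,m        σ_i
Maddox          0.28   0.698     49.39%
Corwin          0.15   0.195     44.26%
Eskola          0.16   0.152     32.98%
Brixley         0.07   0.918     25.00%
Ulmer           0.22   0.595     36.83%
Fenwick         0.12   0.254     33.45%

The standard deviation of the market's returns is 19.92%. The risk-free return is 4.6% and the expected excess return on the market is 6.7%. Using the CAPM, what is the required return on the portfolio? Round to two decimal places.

β_Maddox = 0.698 × 49.39% / 19.92% = 1.7306
β_Corwin = 0.195 × 44.26% / 19.92% = 0.4333
β_Eskola = 0.152 × 32.98% / 19.92% = 0.2517
β_Brixley = 0.918 × 25.00% / 19.92% = 1.1521
β_Ulmer = 0.595 × 36.83% / 19.92% = 1.1001
β_Fenwick = 0.254 × 33.45% / 19.92% = 0.4265
β_P = Σ w_i β_i = 0.28×1.7306 + 0.15×0.4333 + 0.16×0.2517 + 0.07×1.1521 + 0.22×1.1001 + 0.12×0.4265 = 0.9637
E(R_P) = R_f + β_P × MRP = 4.6% + 0.9637 × 6.7% = 11.06%

11.06%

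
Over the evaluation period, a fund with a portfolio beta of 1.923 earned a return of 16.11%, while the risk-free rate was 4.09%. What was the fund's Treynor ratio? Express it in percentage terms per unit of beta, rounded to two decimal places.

6.25%

Treynor = (R_P − R_f) / β_P = (16.11% − 4.09%) / 1.9230 = 12.02% / 1.9230 = 6.25%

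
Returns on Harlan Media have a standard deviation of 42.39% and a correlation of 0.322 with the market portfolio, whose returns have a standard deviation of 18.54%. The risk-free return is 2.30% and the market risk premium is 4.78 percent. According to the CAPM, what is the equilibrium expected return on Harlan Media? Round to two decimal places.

β = ρ × σ_i / σ_m = 0.322 × 42.39% / 18.54% = 0.7362
E(R) = 2.30% + 0.7362 × 4.78% = 5.82%

5.82%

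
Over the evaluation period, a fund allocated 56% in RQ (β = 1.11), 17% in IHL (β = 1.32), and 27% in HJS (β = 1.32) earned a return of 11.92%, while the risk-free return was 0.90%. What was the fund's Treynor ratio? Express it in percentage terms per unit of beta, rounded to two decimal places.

9.17%

β_P = 0.56×1.11 + 0.17×1.32 + 0.27×1.32 = 1.2024
Treynor = (R_P − R_f) / β_P = (11.92% − 0.90%) / 1.2024 = 11.02% / 1.2024 = 9.17%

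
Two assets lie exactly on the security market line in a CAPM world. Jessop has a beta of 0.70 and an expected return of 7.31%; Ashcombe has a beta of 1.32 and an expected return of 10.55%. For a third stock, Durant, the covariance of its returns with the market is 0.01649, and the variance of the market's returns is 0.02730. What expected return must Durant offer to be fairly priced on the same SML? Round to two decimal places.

MRP = (10.55% − 7.31%) / (1.32 − 0.70) = 5.2258%
R_f = 7.31% − 0.70 × 5.2258% = 3.6519%
β_Durant = Cov / Var(R_m) = 0.01649 / 0.02730 = 0.6040
E(R_Durant) = R_f + β × MRP = 3.6519% + 0.6040 × 5.2258% = 6.81%

6.81%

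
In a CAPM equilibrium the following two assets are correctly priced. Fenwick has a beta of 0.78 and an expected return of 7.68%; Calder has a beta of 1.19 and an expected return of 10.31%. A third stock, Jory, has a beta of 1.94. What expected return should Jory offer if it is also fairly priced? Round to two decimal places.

MRP (SML slope) = (10.31% − 7.68%) / (1.19 − 0.78) = 2.63% / 0.41 = 6.4146%
R_f (intercept) = 7.68% − 0.78 × 6.4146% = 2.6766%
E(R_Jory) = R_f + β × MRP = 2.6766% + 1.94 × 6.4146% = 15.12%

15.12%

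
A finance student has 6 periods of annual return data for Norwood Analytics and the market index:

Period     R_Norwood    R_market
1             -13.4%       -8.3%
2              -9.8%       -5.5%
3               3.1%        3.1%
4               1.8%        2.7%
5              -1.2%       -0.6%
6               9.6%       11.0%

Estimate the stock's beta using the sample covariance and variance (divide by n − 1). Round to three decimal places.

Mean R_i = (-13.4 − 9.8 + 3.1 + 1.8 − 1.2 + 9.6) / 6 = -1.6500%
Mean R_m = (-8.3 − 5.5 + 3.1 + 2.7 − 0.6 + 11.0) / 6 = 0.4000%
Σ(R_i − R̄_i)(R_m − R̄_m) = 289.8700  ⇒  Cov = 289.8700 / 5 = 57.9740
Σ(R_m − R̄_m)² = 236.4400  ⇒  Var(R_m) = 236.4400 / 5 = 47.2880
β = Cov / Var(R_m) = 57.9740 / 47.2880 = 1.2260

1.226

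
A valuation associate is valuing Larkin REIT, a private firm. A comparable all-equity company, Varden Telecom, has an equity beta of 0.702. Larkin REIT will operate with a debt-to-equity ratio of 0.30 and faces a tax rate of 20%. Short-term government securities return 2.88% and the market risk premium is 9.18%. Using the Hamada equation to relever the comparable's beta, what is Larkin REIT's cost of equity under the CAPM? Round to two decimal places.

10.87%

β_L = β_U × [1 + (1 − t)(D/E)] = 0.702 × [1 + (1 − 0.20) × 0.30]
    = 0.702 × [1 + 0.80 × 0.30] = 0.702 × 1.2400 = 0.8705
E(R) = R_f + β_L × MRP = 2.88% + 0.8705 × 9.18% = 10.87%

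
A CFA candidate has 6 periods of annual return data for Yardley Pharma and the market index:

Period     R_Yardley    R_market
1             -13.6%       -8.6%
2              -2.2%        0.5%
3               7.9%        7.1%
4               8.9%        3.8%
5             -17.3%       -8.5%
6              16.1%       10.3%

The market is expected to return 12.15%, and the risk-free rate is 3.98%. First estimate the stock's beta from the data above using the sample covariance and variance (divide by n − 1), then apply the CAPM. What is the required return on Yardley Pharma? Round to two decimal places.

17.48%

Mean R_i = (-13.6 − 2.2 + 7.9 + 8.9 − 17.3 + 16.1) / 6 = -0.0333%
Mean R_m = (-8.6 + 0.5 + 7.1 + 3.8 − 8.5 + 10.3) / 6 = 0.7667%
Σ(R_i − R̄_i)(R_m − R̄_m) = 518.8033  ⇒  Cov = 518.8033 / 5 = 103.7607
Σ(R_m − R̄_m)² = 313.8733  ⇒  Var(R_m) = 313.8733 / 5 = 62.7747
β = Cov / Var(R_m) = 103.7607 / 62.7747 = 1.6529
MRP = 12.15% − 3.98% = 8.17%
E(R) = R_f + β × MRP = 3.98% + 1.6529 × 8.17% = 17.48%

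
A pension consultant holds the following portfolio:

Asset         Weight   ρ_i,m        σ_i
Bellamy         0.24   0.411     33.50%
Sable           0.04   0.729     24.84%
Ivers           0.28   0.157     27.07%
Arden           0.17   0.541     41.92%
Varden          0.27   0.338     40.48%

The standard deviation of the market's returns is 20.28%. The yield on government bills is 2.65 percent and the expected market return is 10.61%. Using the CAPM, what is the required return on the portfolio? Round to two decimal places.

β_Bellamy = 0.411 × 33.50% / 20.28% = 0.6789
β_Sable = 0.729 × 24.84% / 20.28% = 0.8929
β_Ivers = 0.157 × 27.07% / 20.28% = 0.2096
β_Arden = 0.541 × 41.92% / 20.28% = 1.1183
β_Varden = 0.338 × 40.48% / 20.28% = 0.6747
β_P = Σ w_i β_i = 0.24×0.6789 + 0.04×0.8929 + 0.28×0.2096 + 0.17×1.1183 + 0.27×0.6747 = 0.6296
MRP = 10.61% − 2.65% = 7.96%
E(R_P) = R_f + β_P × MRP = 2.65% + 0.6296 × 7.96% = 7.66%

7.66%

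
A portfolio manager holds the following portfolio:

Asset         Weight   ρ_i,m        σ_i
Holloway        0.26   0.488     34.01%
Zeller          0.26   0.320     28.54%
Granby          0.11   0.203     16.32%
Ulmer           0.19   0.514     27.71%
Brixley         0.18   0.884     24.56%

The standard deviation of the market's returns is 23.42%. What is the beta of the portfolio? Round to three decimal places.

0.584

β_Holloway = 0.488 × 34.01% / 23.42% = 0.7087
β_Zeller = 0.320 × 28.54% / 23.42% = 0.3900
β_Granby = 0.203 × 16.32% / 23.42% = 0.1415
β_Ulmer = 0.514 × 27.71% / 23.42% = 0.6082
β_Brixley = 0.884 × 24.56% / 23.42% = 0.9270
β_P = Σ w_i β_i = 0.26×0.7087 + 0.26×0.3900 + 0.11×0.1415 + 0.19×0.6082 + 0.18×0.9270 = 0.5836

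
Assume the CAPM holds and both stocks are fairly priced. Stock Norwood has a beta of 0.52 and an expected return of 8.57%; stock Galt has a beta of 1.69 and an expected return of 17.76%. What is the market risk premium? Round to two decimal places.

7.85%

Both satisfy E(R) = R_f + β·MRP, so the slope of the SML is
MRP = (17.76% − 8.57%) / (1.69 − 0.52) = 9.19% / 1.17 = 7.8547%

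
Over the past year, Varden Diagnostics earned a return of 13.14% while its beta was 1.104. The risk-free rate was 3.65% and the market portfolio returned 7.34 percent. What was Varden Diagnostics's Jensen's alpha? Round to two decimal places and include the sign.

Market excess return = 7.34% − 3.65% = 3.69%
CAPM benchmark = R_f + β(R_m − R_f) = 3.65% + 1.104 × 3.69% = 7.72376%
α = actual − benchmark = 13.14% − 7.72376% = +5.42%

+5.42%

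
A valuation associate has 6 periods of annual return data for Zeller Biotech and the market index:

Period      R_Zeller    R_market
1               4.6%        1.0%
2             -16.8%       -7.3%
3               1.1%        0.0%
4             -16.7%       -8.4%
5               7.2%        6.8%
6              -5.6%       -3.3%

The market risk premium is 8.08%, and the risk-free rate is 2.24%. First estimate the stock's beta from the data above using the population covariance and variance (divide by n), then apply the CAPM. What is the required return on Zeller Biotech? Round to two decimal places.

16.59%

Mean R_i = (4.6 − 16.8 + 1.1 − 16.7 + 7.2 − 5.6) / 6 = -4.3667%
Mean R_m = (1.0 − 7.3 + 0.0 − 8.4 + 6.8 − 3.3) / 6 = -1.8667%
Σ(R_i − R̄_i)(R_m − R̄_m) = 286.0533  ⇒  Cov = 286.0533 / 6 = 47.6756
Σ(R_m − R̄_m)² = 161.0733  ⇒  Var(R_m) = 161.0733 / 6 = 26.8456
β = Cov / Var(R_m) = 47.6756 / 26.8456 = 1.7759
E(R) = R_f + β × MRP = 2.24% + 1.7759 × 8.08% = 16.59%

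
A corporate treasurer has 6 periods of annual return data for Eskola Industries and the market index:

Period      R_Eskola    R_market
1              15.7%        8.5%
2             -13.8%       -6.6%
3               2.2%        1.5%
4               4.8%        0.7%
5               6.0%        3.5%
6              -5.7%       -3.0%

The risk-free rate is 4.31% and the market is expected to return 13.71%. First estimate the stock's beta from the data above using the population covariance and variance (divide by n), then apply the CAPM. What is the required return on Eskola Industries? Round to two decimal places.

22.40%

Mean R_i = (15.7 − 13.8 + 2.2 + 4.8 + 6.0 − 5.7) / 6 = 1.5333%
Mean R_m = (8.5 − 6.6 + 1.5 + 0.7 + 3.5 − 3.0) / 6 = 0.7667%
Σ(R_i − R̄_i)(R_m − R̄_m) = 262.2367  ⇒  Cov = 262.2367 / 6 = 43.7061
Σ(R_m − R̄_m)² = 136.2733  ⇒  Var(R_m) = 136.2733 / 6 = 22.7122
β = Cov / Var(R_m) = 43.7061 / 22.7122 = 1.9243
MRP = 13.71% − 4.31% = 9.40%
E(R) = R_f + β × MRP = 4.31% + 1.9243 × 9.40% = 22.40%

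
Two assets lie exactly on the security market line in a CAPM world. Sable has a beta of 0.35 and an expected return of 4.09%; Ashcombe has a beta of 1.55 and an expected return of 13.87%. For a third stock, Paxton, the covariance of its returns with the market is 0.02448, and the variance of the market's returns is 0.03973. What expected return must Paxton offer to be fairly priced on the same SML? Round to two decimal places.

MRP = (13.87% − 4.09%) / (1.55 − 0.35) = 8.1500%
R_f = 4.09% − 0.35 × 8.1500% = 1.2375%
β_Paxton = Cov / Var(R_m) = 0.02448 / 0.03973 = 0.6162
E(R_Paxton) = R_f + β × MRP = 1.2375% + 0.6162 × 8.1500% = 6.26%

6.26%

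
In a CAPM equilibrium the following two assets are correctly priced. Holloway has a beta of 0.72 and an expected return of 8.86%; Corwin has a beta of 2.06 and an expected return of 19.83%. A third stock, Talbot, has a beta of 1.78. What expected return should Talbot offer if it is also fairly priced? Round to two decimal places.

17.54%

MRP (SML slope) = (19.83% − 8.86%) / (2.06 − 0.72) = 10.97% / 1.34 = 8.1866%
R_f (intercept) = 8.86% − 0.72 × 8.1866% = 2.9656%
E(R_Talbot) = R_f + β × MRP = 2.9656% + 1.78 × 8.1866% = 17.54%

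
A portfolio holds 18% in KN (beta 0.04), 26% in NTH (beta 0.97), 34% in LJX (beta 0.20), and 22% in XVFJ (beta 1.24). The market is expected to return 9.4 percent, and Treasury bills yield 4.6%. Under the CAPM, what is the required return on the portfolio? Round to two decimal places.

7.48%

β_P = Σ w_i β_i = 0.18×0.04 + 0.26×0.97 + 0.34×0.20 + 0.22×1.24 = 0.6002
MRP = 9.4% − 4.6% = 4.80%
E(R_P) = R_f + β_P × MRP = 4.6% + 0.6002 × 4.8% = 7.48%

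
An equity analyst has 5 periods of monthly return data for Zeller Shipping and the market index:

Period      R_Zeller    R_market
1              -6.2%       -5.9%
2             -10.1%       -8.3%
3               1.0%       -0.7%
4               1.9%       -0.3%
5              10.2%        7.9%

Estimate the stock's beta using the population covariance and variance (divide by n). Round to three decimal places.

1.250

Mean R_i = (-6.2 − 10.1 + 1.0 + 1.9 + 10.2) / 5 = -0.6400%
Mean R_m = (-5.9 − 8.3 − 0.7 − 0.3 + 7.9) / 5 = -1.4600%
Σ(R_i − R̄_i)(R_m − R̄_m) = 195.0480  ⇒  Cov = 195.0480 / 5 = 39.0096
Σ(R_m − R̄_m)² = 156.0320  ⇒  Var(R_m) = 156.0320 / 5 = 31.2064
β = Cov / Var(R_m) = 39.0096 / 31.2064 = 1.2501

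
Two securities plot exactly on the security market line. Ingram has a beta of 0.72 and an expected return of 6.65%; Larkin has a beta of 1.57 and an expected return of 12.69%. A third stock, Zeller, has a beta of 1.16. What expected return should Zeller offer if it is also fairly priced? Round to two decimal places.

MRP (SML slope) = (12.69% − 6.65%) / (1.57 − 0.72) = 6.04% / 0.85 = 7.1059%
R_f (intercept) = 6.65% − 0.72 × 7.1059% = 1.5338%
E(R_Zeller) = R_f + β × MRP = 1.5338% + 1.16 × 7.1059% = 9.78%

9.78%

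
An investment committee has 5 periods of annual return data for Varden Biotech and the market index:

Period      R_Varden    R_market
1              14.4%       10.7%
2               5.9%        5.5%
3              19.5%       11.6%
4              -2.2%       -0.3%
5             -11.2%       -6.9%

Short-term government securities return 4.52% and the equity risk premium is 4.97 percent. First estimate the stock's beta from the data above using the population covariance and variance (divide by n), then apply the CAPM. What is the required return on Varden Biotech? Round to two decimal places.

12.36%

Mean R_i = (14.4 + 5.9 + 19.5 − 2.2 − 11.2) / 5 = 5.2800%
Mean R_m = (10.7 + 5.5 + 11.6 − 0.3 − 6.9) / 5 = 4.1200%
Σ(R_i − R̄_i)(R_m − R̄_m) = 381.9020  ⇒  Cov = 381.9020 / 5 = 76.3804
Σ(R_m − R̄_m)² = 242.1280  ⇒  Var(R_m) = 242.1280 / 5 = 48.4256
β = Cov / Var(R_m) = 76.3804 / 48.4256 = 1.5773
E(R) = R_f + β × MRP = 4.52% + 1.5773 × 4.97% = 12.36%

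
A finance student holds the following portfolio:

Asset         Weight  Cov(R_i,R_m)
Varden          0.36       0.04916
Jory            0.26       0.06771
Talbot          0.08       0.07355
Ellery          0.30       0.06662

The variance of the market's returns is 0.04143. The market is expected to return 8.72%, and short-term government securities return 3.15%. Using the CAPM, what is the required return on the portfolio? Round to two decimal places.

11.37%

β_Varden = 0.04916 / 0.04143 = 1.1866
β_Jory = 0.06771 / 0.04143 = 1.6343
β_Talbot = 0.07355 / 0.04143 = 1.7753
β_Ellery = 0.06662 / 0.04143 = 1.6080
β_P = Σ w_i β_i = 0.36×1.1866 + 0.26×1.6343 + 0.08×1.7753 + 0.30×1.6080 = 1.4765
MRP = 8.72% − 3.15% = 5.57%
E(R_P) = R_f + β_P × MRP = 3.15% + 1.4765 × 5.57% = 11.37%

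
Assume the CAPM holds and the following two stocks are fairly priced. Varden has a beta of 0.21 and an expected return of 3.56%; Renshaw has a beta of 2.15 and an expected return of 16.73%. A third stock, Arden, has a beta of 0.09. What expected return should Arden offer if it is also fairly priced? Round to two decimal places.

MRP (SML slope) = (16.73% − 3.56%) / (2.15 − 0.21) = 13.17% / 1.94 = 6.7887%
R_f (intercept) = 3.56% − 0.21 × 6.7887% = 2.1344%
E(R_Arden) = R_f + β × MRP = 2.1344% + 0.09 × 6.7887% = 2.75%

2.75%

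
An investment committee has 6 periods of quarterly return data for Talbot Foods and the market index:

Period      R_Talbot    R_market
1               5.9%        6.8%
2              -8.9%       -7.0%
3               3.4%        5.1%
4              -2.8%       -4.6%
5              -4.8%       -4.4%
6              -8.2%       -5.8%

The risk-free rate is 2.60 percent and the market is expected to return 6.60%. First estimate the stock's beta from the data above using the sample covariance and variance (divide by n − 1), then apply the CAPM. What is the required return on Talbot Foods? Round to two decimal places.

6.53%

Mean R_i = (5.9 − 8.9 + 3.4 − 2.8 − 4.8 − 8.2) / 6 = -2.5667%
Mean R_m = (6.8 − 7.0 + 5.1 − 4.6 − 4.4 − 5.8) / 6 = -1.6500%
Σ(R_i − R̄_i)(R_m − R̄_m) = 175.9100  ⇒  Cov = 175.9100 / 5 = 35.1820
Σ(R_m − R̄_m)² = 179.0750  ⇒  Var(R_m) = 179.0750 / 5 = 35.8150
β = Cov / Var(R_m) = 35.1820 / 35.8150 = 0.9823
MRP = 6.60% − 2.60% = 4.00%
E(R) = R_f + β × MRP = 2.60% + 0.9823 × 4.00% = 6.53%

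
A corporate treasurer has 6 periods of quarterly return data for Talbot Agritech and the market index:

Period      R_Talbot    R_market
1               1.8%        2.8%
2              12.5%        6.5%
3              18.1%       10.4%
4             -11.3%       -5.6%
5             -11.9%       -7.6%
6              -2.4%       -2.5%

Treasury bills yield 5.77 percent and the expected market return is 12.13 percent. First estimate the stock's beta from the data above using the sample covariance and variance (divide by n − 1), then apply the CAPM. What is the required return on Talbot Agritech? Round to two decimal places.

16.66%

Mean R_i = (1.8 + 12.5 + 18.1 − 11.3 − 11.9 − 2.4) / 6 = 1.1333%
Mean R_m = (2.8 + 6.5 + 10.4 − 5.6 − 7.6 − 2.5) / 6 = 0.6667%
Σ(R_i − R̄_i)(R_m − R̄_m) = 429.7167  ⇒  Cov = 429.7167 / 5 = 85.9433
Σ(R_m − R̄_m)² = 250.9533  ⇒  Var(R_m) = 250.9533 / 5 = 50.1907
β = Cov / Var(R_m) = 85.9433 / 50.1907 = 1.7123
MRP = 12.13% − 5.77% = 6.36%
E(R) = R_f + β × MRP = 5.77% + 1.7123 × 6.36% = 16.66%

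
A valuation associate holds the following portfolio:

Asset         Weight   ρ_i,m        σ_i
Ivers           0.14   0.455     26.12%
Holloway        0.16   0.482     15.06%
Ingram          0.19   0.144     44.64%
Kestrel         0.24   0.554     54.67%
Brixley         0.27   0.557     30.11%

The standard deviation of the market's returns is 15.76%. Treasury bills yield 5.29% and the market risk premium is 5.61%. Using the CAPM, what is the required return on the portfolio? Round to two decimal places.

β_Ivers = 0.455 × 26.12% / 15.76% = 0.7541
β_Holloway = 0.482 × 15.06% / 15.76% = 0.4606
β_Ingram = 0.144 × 44.64% / 15.76% = 0.4079
β_Kestrel = 0.554 × 54.67% / 15.76% = 1.9218
β_Brixley = 0.557 × 30.11% / 15.76% = 1.0642
β_P = Σ w_i β_i = 0.14×0.7541 + 0.16×0.4606 + 0.19×0.4079 + 0.24×1.9218 + 0.27×1.0642 = 1.0053
E(R_P) = R_f + β_P × MRP = 5.29% + 1.0053 × 5.61% = 10.93%

10.93%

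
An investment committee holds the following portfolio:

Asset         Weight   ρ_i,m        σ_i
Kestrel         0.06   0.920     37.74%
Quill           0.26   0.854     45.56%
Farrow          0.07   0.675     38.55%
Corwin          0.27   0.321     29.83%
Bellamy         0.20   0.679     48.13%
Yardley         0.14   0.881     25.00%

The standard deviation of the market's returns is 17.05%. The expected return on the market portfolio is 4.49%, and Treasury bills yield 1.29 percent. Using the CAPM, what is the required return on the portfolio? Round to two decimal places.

6.21%

β_Kestrel = 0.920 × 37.74% / 17.05% = 2.0364
β_Quill = 0.854 × 45.56% / 17.05% = 2.2820
β_Farrow = 0.675 × 38.55% / 17.05% = 1.5262
β_Corwin = 0.321 × 29.83% / 17.05% = 0.5616
β_Bellamy = 0.679 × 48.13% / 17.05% = 1.9167
β_Yardley = 0.881 × 25.00% / 17.05% = 1.2918
β_P = Σ w_i β_i = 0.06×2.0364 + 0.26×2.2820 + 0.07×1.5262 + 0.27×0.5616 + 0.20×1.9167 + 0.14×1.2918 = 1.5382
MRP = 4.49% − 1.29% = 3.20%
E(R_P) = R_f + β_P × MRP = 1.29% + 1.5382 × 3.20% = 6.21%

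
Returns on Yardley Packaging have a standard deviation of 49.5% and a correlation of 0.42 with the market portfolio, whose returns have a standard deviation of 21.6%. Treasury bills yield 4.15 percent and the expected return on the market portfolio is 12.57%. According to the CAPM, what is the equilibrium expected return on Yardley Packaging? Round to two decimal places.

β = ρ × σ_i / σ_m = 0.42 × 49.5% / 21.6% = 0.9625
MRP = 12.57% − 4.15% = 8.42%
E(R) = 4.15% + 0.9625 × 8.42% = 12.25%

12.25%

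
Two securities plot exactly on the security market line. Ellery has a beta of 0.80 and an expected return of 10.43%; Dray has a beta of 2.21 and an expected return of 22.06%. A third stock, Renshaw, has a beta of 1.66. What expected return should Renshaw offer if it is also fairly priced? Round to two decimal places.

MRP (SML slope) = (22.06% − 10.43%) / (2.21 − 0.80) = 11.63% / 1.41 = 8.2482%
R_f (intercept) = 10.43% − 0.80 × 8.2482% = 3.8314%
E(R_Renshaw) = R_f + β × MRP = 3.8314% + 1.66 × 8.2482% = 17.52%

17.52%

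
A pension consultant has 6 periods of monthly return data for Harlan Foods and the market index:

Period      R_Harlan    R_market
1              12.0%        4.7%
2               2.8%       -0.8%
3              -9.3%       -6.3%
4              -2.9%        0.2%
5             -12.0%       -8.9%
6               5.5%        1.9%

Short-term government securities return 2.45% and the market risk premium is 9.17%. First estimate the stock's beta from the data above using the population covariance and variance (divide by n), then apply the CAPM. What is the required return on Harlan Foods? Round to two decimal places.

Mean R_i = (12.0 + 2.8 − 9.3 − 2.9 − 12.0 + 5.5) / 6 = -0.6500%
Mean R_m = (4.7 − 0.8 − 6.3 + 0.2 − 8.9 + 1.9) / 6 = -1.5333%
Σ(R_i − R̄_i)(R_m − R̄_m) = 223.4400  ⇒  Cov = 223.4400 / 6 = 37.2400
Σ(R_m − R̄_m)² = 131.1733  ⇒  Var(R_m) = 131.1733 / 6 = 21.8622
β = Cov / Var(R_m) = 37.2400 / 21.8622 = 1.7034
E(R) = R_f + β × MRP = 2.45% + 1.7034 × 9.17% = 18.07%

18.07%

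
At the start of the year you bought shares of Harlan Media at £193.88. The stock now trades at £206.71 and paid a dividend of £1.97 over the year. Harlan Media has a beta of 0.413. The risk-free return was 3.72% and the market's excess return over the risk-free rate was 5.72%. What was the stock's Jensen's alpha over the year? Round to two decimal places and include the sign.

Realised HPR = (P1 + D1 − P0) / P0 = (206.71 + 1.97 − 193.88) / 193.88 = 14.80 / 193.88 = 7.6336%
CAPM required = R_f + β·MRP = 3.72% + 0.413 × 5.72% = 6.08236%
α = realised − required = 7.6336% − 6.08236% = +1.55%

+1.55%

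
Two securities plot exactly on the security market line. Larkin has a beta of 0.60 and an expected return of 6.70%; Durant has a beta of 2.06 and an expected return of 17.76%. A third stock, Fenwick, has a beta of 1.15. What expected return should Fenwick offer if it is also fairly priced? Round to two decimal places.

10.87%

MRP (SML slope) = (17.76% − 6.70%) / (2.06 − 0.60) = 11.06% / 1.46 = 7.5753%
R_f (intercept) = 6.70% − 0.60 × 7.5753% = 2.1548%
E(R_Fenwick) = R_f + β × MRP = 2.1548% + 1.15 × 7.5753% = 10.87%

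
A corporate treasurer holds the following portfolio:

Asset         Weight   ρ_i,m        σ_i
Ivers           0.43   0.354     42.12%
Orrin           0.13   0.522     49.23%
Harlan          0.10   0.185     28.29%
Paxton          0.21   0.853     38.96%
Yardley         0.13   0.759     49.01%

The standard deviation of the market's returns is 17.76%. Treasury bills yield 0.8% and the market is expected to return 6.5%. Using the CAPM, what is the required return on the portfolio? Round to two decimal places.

7.89%

β_Ivers = 0.354 × 42.12% / 17.76% = 0.8396
β_Orrin = 0.522 × 49.23% / 17.76% = 1.4470
β_Harlan = 0.185 × 28.29% / 17.76% = 0.2947
β_Paxton = 0.853 × 38.96% / 17.76% = 1.8712
β_Yardley = 0.759 × 49.01% / 17.76% = 2.0945
β_P = Σ w_i β_i = 0.43×0.8396 + 0.13×1.4470 + 0.10×0.2947 + 0.21×1.8712 + 0.13×2.0945 = 1.2438
MRP = 6.5% − 0.8% = 5.70%
E(R_P) = R_f + β_P × MRP = 0.8% + 1.2438 × 5.7% = 7.89%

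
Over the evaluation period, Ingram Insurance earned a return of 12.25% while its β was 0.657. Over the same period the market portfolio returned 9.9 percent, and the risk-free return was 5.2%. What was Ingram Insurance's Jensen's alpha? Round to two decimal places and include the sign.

+3.96%

Market excess return = 9.9% − 5.2% = 4.70%
CAPM benchmark = R_f + β(R_m − R_f) = 5.2% + 0.657 × 4.7% = 8.2879%
α = actual − benchmark = 12.25% − 8.2879% = +3.96%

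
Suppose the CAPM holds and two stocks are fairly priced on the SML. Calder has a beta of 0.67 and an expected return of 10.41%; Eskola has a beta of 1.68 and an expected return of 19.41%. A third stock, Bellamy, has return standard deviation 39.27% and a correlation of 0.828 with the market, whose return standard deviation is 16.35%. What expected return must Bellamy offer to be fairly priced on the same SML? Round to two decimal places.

22.16%

MRP = (19.41% − 10.41%) / (1.68 − 0.67) = 8.9109%
R_f = 10.41% − 0.67 × 8.9109% = 4.4397%
β_Bellamy = ρ·σ_i/σ_m = 0.828 × 39.27 / 16.35 = 1.9887
E(R_Bellamy) = R_f + β × MRP = 4.4397% + 1.9887 × 8.9109% = 22.16%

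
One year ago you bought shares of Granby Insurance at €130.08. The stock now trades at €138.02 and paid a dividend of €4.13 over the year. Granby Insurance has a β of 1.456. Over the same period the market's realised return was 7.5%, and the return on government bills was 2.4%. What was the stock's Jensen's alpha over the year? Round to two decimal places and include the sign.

-0.55%

Realised HPR = (P1 + D1 − P0) / P0 = (138.02 + 4.13 − 130.08) / 130.08 = 12.07 / 130.08 = 9.2789%
MRP = 7.5% − 2.4% = 5.10%
CAPM required = R_f + β·MRP = 2.4% + 1.456 × 5.1% = 9.8256%
α = realised − required = 9.2789% − 9.8256% = -0.55%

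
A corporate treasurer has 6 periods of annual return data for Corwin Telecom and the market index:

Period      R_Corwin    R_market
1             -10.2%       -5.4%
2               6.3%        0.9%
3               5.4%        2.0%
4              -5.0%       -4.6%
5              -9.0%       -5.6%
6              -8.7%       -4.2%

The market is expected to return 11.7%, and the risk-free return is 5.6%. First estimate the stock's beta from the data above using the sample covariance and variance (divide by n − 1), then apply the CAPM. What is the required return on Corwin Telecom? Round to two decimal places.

18.74%

Mean R_i = (-10.2 + 6.3 + 5.4 − 5.0 − 9.0 − 8.7) / 6 = -3.5333%
Mean R_m = (-5.4 + 0.9 + 2.0 − 4.6 − 5.6 − 4.2) / 6 = -2.8167%
Σ(R_i − R̄_i)(R_m − R̄_m) = 121.7767  ⇒  Cov = 121.7767 / 5 = 24.3553
Σ(R_m − R̄_m)² = 56.5283  ⇒  Var(R_m) = 56.5283 / 5 = 11.3057
β = Cov / Var(R_m) = 24.3553 / 11.3057 = 2.1542
MRP = 11.7% − 5.6% = 6.10%
E(R) = R_f + β × MRP = 5.6% + 2.1542 × 6.1% = 18.74%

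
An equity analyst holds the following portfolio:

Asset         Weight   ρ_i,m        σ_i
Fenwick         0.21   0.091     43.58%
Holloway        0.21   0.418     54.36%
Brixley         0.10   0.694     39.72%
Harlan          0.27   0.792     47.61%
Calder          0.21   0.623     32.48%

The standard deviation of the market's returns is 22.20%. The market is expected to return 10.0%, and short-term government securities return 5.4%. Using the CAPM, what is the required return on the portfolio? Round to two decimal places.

10.12%

β_Fenwick = 0.091 × 43.58% / 22.20% = 0.1786
β_Holloway = 0.418 × 54.36% / 22.20% = 1.0235
β_Brixley = 0.694 × 39.72% / 22.20% = 1.2417
β_Harlan = 0.792 × 47.61% / 22.20% = 1.6985
β_Calder = 0.623 × 32.48% / 22.20% = 0.9115
β_P = Σ w_i β_i = 0.21×0.1786 + 0.21×1.0235 + 0.10×1.2417 + 0.27×1.6985 + 0.21×0.9115 = 1.0266
MRP = 10.0% − 5.4% = 4.60%
E(R_P) = R_f + β_P × MRP = 5.4% + 1.0266 × 4.6% = 10.12%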